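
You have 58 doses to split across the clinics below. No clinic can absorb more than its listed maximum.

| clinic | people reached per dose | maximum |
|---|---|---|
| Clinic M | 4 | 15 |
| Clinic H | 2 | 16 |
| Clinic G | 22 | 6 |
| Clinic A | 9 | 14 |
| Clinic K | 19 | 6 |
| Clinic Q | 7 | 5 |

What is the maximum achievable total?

Highest people reached per dose first: Clinic G 22 > Clinic K 19 > Clinic A 9 > Clinic Q 7 > Clinic M 4 > Clinic H 2.
Give Clinic G 6 to hit its cap of 6 ; 52 left.
Give Clinic K 6 to hit its cap of 6 ; 46 left.
Give Clinic A 14 to hit its cap of 14 ; 32 left.
Give Clinic Q 5 to hit its cap of 5 ; 27 left.
Clinic M takes 15 to reach its cap of 15 ; 12 left.
Only 12 left; Clinic H takes them to reach 12.
Total = 4×15 + 2×12 + 22×6 + 9×14 + 19×6 + 7×5 = 491.

491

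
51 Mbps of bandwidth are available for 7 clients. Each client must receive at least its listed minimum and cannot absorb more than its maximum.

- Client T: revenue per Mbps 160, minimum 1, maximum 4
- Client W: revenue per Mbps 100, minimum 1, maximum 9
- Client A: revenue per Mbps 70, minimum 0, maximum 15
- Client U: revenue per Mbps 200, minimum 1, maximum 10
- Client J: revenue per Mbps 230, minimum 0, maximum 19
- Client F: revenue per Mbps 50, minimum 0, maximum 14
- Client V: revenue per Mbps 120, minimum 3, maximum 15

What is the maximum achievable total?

Meeting every minimum uses 1+1+0+1+0+0+3 = 6 Mbps, leaving 45.
Highest revenue per Mbps first: Client J 230 > Client U 200 > Client T 160 > Client V 120 > Client W 100 > Client A 70 > Client F 50.
Give Client J 19 more to hit its cap of 19 — 26 left.
Client U: +9 to 10 (cap) — 17 left.
Give Client T 3 more to hit its cap of 4 — 14 left.
Client V: +12 to 15 (cap) — 2 left.
Client W: +2 (room for 8) → 3. Pool exhausted.
Total = 160×4 + 100×3 + 200×10 + 230×19 + 120×15 = 9110.

9110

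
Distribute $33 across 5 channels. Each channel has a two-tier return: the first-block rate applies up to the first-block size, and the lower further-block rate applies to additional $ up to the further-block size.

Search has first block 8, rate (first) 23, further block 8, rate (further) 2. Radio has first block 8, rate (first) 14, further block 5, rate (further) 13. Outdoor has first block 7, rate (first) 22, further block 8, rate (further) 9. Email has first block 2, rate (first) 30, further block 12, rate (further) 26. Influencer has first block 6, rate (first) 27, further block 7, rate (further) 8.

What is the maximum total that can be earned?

Order all 10 blocks by rate: Email/tier1 30 > Influencer/tier1 27 > Email/tier2 26 > Search/tier1 23 > Outdoor/tier1 22 > Radio/tier1 14 > Radio/tier2 13 > Outdoor/tier2 9 > Influencer/tier2 8 > Search/tier2 2.
Fill Email tier1 block (2 at 30) — 31 left.
Influencer/tier1 (27): +6 — 25 left.
Email tier2 at 26: fill all 12 — 13 left.
Fill Search tier1 block (8 at 23) — 5 left.
Outdoor tier1 at 22: only 5 left, fill 5.
Total = 30×2 + 27×6 + 26×12 + 23×8 + 22×5 = 828.

828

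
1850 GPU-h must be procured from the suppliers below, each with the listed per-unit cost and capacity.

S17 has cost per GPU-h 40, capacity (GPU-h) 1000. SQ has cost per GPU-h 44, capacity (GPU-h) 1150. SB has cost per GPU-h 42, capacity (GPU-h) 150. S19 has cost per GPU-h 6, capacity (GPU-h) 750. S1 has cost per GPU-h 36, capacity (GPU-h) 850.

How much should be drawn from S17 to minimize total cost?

Fill from the cheapest supplier first.
S19 (6): use full 750 → 1100 GPU-h to go.
Take 850 from S1 at 36 → need 250 more.
S17 at 40: take 250 of its 1000 → requirement met.
SB, SQ: unused.

250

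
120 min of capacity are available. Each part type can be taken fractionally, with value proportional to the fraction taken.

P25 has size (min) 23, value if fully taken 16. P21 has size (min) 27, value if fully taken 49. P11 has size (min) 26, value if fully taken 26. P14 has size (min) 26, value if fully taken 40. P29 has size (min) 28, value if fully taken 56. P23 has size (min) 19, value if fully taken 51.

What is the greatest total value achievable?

Sort by value density: P23 51/19≈2.68, P29 56/28≈2, P21 49/27≈1.81, P14 40/26≈1.54, P11 26/26≈1, P25 16/23≈0.696.
P23: take in full, 19 min for value 51 — 101 left.
P29: take in full, 28 min for value 56 — 73 left.
All 27 min of P21 fit (value 49) — 46 remain.
Take all of P14 (26 min, value 40) — 20 min left.
Fill the last 20 min with part of P11: 20/26 of it earns 20.
Total value = 216.

216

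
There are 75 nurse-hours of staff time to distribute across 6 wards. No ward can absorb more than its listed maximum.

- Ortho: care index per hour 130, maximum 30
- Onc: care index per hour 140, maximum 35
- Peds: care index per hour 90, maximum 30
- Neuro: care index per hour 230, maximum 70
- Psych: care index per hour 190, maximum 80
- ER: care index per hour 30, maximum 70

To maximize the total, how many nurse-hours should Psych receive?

5

Highest care index per hour first: Neuro 230 > Psych 190 > Onc 140 > Ortho 130 > Peds 90 > ER 30.
Neuro takes 70 to reach its cap of 70 ; 5 left.
Psych has room for 80 but only 5 remain, so it gets 5.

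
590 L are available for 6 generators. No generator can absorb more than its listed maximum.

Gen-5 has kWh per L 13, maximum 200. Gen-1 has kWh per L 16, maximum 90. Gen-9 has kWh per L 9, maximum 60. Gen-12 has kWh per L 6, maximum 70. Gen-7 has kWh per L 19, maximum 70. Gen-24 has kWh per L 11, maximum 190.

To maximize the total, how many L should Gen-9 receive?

40

Order the generators by kWh per L: Gen-7 19 > Gen-1 16 > Gen-5 13 > Gen-24 11 > Gen-9 9 > Gen-12 6.
Gen-7 takes 70 to reach its cap of 70 → 520 left.
Gen-1 takes 90 to reach its cap of 90 → 430 left.
Gen-5 takes 200 to reach its cap of 200 → 230 left.
Gen-24 takes 190 to reach its cap of 190 → 40 left.
Only 40 left; Gen-9 takes them to reach 40.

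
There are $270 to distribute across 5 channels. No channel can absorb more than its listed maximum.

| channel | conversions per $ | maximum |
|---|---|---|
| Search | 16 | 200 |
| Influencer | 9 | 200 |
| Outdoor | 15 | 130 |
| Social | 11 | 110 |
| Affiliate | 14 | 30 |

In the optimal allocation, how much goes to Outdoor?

70

Rank by conversions per $: Search 16 > Outdoor 15 > Affiliate 14 > Social 11 > Influencer 9.
Search: +200 to 200 (cap) ; 70 left.
Outdoor has room for 130 but only 70 remain, so it gets 70.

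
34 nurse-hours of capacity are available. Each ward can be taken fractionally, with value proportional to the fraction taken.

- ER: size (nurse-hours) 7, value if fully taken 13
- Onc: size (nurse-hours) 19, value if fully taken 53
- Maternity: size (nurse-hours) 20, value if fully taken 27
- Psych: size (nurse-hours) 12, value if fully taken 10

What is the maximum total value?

Best value per unit of size first: Onc 53/19≈2.79, ER 13/7≈1.86, Maternity 27/20≈1.35, Psych 10/12≈0.833.
Take all of Onc (19 nurse-hours, value 53) ; 15 nurse-hours left.
ER: take in full, 7 nurse-hours for value 13 ; 8 left.
Only 8 nurse-hours remain; take 8/20 of Maternity for value 27×8/20 = 10.8.
Total value = 76.8.

76.8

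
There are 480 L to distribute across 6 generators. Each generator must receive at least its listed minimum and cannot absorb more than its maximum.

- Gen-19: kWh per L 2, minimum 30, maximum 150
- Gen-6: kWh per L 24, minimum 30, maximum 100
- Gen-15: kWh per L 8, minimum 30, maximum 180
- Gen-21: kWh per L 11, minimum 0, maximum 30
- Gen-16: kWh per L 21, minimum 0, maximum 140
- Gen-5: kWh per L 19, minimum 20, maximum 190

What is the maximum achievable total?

9060

Meeting every minimum uses 30+30+30+0+0+20 = 110 L, leaving 370.
Order the generators by kWh per L: Gen-6 24 > Gen-16 21 > Gen-5 19 > Gen-21 11 > Gen-15 8 > Gen-19 2.
Gen-6 takes 70 more to reach its cap of 100 — 300 left.
Gen-16 takes 140 more to reach its cap of 140 — 160 left.
Gen-5: +160 (room for 170) → 180. Pool exhausted.
Total = 2×30 + 24×100 + 8×30 + 21×140 + 19×180 = 9060.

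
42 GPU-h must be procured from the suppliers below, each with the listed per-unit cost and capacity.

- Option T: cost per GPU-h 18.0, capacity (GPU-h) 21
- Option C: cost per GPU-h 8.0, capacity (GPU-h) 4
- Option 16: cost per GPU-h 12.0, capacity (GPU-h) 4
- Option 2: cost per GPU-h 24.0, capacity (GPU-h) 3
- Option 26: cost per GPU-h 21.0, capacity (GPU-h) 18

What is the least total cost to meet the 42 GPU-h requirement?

731

Fill from the cheapest supplier first.
Take 4 from Option C at 8.0 → need 38 more.
Option 16 (12.0): use full 4 → 34 GPU-h to go.
Take 21 from Option T at 18.0 → need 13 more.
Option 26 (21.0): take the remaining 13 → done.
Option 2: unused.
Cost = 4×8.0 + 4×12.0 + 21×18.0 + 13×21.0 = 731.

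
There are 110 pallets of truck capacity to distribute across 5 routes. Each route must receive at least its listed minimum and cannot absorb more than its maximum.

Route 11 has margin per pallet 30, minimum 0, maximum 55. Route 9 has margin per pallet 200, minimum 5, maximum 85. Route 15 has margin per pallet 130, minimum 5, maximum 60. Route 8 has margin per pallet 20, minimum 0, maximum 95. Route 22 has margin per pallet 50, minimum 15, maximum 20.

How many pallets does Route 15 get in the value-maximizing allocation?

Meeting every minimum uses 0+5+5+0+15 = 25 pallets, leaving 85.
Highest margin per pallet first: Route 9 200 > Route 15 130 > Route 22 50 > Route 11 30 > Route 8 20.
Route 9: +80 to 85 (cap) ; 5 left.
Route 15 has room for 55 more but only 5 remain, so it gets 10.

10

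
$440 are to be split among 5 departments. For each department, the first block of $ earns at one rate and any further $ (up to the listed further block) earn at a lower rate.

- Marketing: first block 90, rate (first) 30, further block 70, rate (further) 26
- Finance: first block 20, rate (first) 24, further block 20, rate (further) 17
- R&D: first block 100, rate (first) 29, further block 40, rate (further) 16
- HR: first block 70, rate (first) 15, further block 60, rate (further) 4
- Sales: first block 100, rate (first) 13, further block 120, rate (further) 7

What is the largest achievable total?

10320

Order all 10 blocks by rate: Marketing/tier1 30 > R&D/tier1 29 > Marketing/tier2 26 > Finance/tier1 24 > Finance/tier2 17 > R&D/tier2 16 > HR/tier1 15 > Sales/tier1 13 > Sales/tier2 7 > HR/tier2 4.
Fill Marketing tier1 block (90 at 30) — 350 left.
R&D tier1 at 29: fill all 100 — 250 left.
Marketing/tier2 (26): +70 — 180 left.
Finance/tier1 (24): +20 — 160 left.
Finance tier2 at 17: fill all 20 — 140 left.
Fill R&D tier2 block (40 at 16) — 100 left.
HR tier1 at 15: fill all 70 — 30 left.
Sales/tier1: +30 of 100 at 13; pool empty.
Total = 30×90 + 29×100 + 26×70 + 24×20 + 17×20 + 16×40 + 15×70 + 13×30 = 10320.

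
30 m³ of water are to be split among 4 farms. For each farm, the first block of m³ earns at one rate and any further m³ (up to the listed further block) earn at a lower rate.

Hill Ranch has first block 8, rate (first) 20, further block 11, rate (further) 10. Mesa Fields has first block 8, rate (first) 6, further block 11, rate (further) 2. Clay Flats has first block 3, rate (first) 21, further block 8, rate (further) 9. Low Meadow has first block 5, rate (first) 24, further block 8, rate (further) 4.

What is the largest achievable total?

Treat each block as its own option and order by rate: Low Meadow/tier1 24 > Clay Flats/tier1 21 > Hill Ranch/tier1 20 > Hill Ranch/tier2 10 > Clay Flats/tier2 9 > Mesa Fields/tier1 6 > Low Meadow/tier2 4 > Mesa Fields/tier2 2.
Low Meadow tier1 at 24: fill all 5 — 25 left.
Fill Clay Flats tier1 block (3 at 21) — 22 left.
Fill Hill Ranch tier1 block (8 at 20) — 14 left.
Fill Hill Ranch tier2 block (11 at 10) — 3 left.
Clay Flats tier2 at 9: only 3 left, fill 3.
Total = 24×5 + 21×3 + 20×8 + 10×11 + 9×3 = 480.

480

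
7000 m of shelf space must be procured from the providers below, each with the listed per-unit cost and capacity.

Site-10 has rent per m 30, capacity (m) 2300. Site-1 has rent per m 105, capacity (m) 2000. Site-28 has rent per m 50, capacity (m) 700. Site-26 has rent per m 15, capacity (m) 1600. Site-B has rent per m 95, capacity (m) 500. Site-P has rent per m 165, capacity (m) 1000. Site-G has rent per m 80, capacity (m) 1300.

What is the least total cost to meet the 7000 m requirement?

Cheapest first:
Site-26 at 15: take all 1600 m ; 5400 still needed.
Site-10 at 30: take all 2300 m ; 3100 still needed.
Site-28 at 50: take all 700 m ; 2400 still needed.
Site-G (80): use full 1300 ; 1100 m to go.
Site-B at 95: take all 500 m ; 600 still needed.
Take 600 from Site-1 at 105 to finish.
Site-P: unused.
Cost = 1600×15 + 2300×30 + 700×50 + 1300×80 + 500×95 + 600×105 = 342500.

342500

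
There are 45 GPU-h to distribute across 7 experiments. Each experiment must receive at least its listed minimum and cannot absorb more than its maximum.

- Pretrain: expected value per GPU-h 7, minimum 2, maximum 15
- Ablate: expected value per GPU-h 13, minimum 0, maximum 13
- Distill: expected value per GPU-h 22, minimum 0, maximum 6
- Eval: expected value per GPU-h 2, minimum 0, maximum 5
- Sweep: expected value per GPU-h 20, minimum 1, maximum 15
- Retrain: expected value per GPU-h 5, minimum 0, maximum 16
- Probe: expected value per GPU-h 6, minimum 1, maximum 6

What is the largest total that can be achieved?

Meeting every minimum uses 2+0+0+0+1+0+1 = 4 GPU-h, leaving 41.
Highest expected value per GPU-h first: Distill 22 > Sweep 20 > Ablate 13 > Pretrain 7 > Probe 6 > Retrain 5 > Eval 2.
Distill takes 6 more to reach its cap of 6 ; 35 left.
Give Sweep 14 more to hit its cap of 15 ; 21 left.
Ablate: +13 to 13 (cap) ; 8 left.
Pretrain has room for 13 more but only 8 remain, so it gets 10.
Total = 7×10 + 13×13 + 22×6 + 20×15 + 6×1 = 677.

677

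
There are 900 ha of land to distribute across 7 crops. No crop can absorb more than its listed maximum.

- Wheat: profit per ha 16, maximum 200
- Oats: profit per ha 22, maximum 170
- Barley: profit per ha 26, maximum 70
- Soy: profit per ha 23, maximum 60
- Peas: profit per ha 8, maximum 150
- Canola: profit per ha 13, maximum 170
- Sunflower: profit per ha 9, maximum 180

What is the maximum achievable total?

Order the crops by profit per ha: Barley 26 > Soy 23 > Oats 22 > Wheat 16 > Canola 13 > Sunflower 9 > Peas 8.
Barley: +70 to 70 (cap) — 830 left.
Soy: +60 to 60 (cap) — 770 left.
Give Oats 170 to hit its cap of 170 — 600 left.
Wheat: +200 to 200 (cap) — 400 left.
Canola takes 170 to reach its cap of 170 — 230 left.
Sunflower takes 180 to reach its cap of 180 — 50 left.
Peas: +50 (room for 150) → 50. Pool exhausted.
Total = 16×200 + 22×170 + 26×70 + 23×60 + 8×50 + 13×170 + 9×180 = 14370.

14370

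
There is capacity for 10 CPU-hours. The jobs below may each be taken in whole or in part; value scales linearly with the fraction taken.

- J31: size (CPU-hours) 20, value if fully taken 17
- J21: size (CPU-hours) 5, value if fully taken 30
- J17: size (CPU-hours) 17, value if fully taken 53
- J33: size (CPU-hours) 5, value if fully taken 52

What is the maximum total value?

Sort by value density: J33 52/5≈10.4, J21 30/5≈6, J17 53/17≈3.12, J31 17/20≈0.85.
Take all of J33 (5 CPU-hours, value 52) → 5 CPU-hours left.
J21: take in full, 5 CPU-hours for value 30 → 0 left.
Total value = 82.

82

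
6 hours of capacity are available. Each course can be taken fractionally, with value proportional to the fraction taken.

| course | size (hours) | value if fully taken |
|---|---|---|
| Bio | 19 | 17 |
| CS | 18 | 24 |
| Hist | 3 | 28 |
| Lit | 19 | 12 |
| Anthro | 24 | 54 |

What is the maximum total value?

Sort by value density: Hist 28/3≈9.33, Anthro 54/24≈2.25, CS 24/18≈1.33, Bio 17/19≈0.895, Lit 12/19≈0.632.
All 3 hours of Hist fit (value 28) — 3 remain.
Only 3 hours remain; take 3/24 of Anthro for value 54×3/24 = 6.75.
Total value = 34.75.

34.75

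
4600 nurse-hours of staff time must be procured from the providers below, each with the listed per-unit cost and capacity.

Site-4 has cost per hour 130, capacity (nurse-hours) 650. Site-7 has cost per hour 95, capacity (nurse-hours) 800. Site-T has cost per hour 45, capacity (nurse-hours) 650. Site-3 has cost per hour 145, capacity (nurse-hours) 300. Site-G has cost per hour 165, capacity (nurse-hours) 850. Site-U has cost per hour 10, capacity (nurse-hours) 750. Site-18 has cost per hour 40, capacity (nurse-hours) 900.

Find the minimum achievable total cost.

367500

Cheapest first:
Take 750 from Site-U at 10 → need 3850 more.
Site-18 at 40: take all 900 nurse-hours → 2950 still needed.
Take 650 from Site-T at 45 → need 2300 more.
Site-7 (95): use full 800 → 1500 nurse-hours to go.
Site-4 at 130: take all 650 nurse-hours → 850 still needed.
Site-3 at 145: take all 300 nurse-hours → 550 still needed.
Take 550 from Site-G at 165 to finish.
Cost = 750×10 + 900×40 + 650×45 + 800×95 + 650×130 + 300×145 + 550×165 = 367500.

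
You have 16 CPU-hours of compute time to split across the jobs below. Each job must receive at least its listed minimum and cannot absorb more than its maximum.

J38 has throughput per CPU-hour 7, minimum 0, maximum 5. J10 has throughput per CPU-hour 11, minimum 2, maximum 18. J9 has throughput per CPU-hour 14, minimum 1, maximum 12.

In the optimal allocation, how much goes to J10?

4

Meeting every minimum uses 0+2+1 = 3 CPU-hours, leaving 13.
Highest throughput per CPU-hour first: J9 14 > J10 11 > J38 7.
Give J9 11 more to hit its cap of 12 → 2 left.
Only 2 left; J10 takes them to reach 4.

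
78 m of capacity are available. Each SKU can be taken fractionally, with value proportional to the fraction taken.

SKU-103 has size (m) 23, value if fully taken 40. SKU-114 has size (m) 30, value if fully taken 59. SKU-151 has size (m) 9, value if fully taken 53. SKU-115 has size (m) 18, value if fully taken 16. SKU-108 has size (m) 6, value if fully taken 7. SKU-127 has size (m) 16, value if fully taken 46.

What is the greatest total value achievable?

Rank by value-to-size ratio: SKU-151 53/9≈5.89, SKU-127 46/16≈2.88, SKU-114 59/30≈1.97, SKU-103 40/23≈1.74, SKU-108 7/6≈1.17, SKU-115 16/18≈0.889.
Take all of SKU-151 (9 m, value 53) — 69 m left.
Take all of SKU-127 (16 m, value 46) — 53 m left.
SKU-114: take in full, 30 m for value 59 — 23 left.
All 23 m of SKU-103 fit (value 40) — 0 remain.
Total value = 198.

198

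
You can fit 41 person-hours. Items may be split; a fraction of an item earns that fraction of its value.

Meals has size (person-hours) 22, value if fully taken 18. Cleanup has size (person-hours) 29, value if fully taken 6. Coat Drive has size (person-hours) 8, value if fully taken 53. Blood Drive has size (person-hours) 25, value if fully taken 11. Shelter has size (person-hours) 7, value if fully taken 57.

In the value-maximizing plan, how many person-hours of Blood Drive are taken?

4

Best value per unit of size first: Shelter 57/7≈8.14, Coat Drive 53/8≈6.62, Meals 18/22≈0.818, Blood Drive 11/25≈0.44, Cleanup 6/29≈0.207.
All 7 person-hours of Shelter fit (value 57) → 34 remain.
Coat Drive: take in full, 8 person-hours for value 53 → 26 left.
Take all of Meals (22 person-hours, value 18) → 4 person-hours left.
Fill the last 4 person-hours with part of Blood Drive: 4/25 of it earns 1.76.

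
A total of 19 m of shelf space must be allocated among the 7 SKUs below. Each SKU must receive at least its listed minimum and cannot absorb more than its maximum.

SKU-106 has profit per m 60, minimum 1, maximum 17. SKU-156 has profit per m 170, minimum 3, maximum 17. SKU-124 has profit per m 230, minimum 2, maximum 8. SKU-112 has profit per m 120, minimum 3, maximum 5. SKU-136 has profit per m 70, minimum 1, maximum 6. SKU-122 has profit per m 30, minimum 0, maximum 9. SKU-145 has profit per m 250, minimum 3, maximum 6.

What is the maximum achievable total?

3650

Meeting every minimum uses 1+3+2+3+1+0+3 = 13 m, leaving 6.
Order the SKUs by profit per m: SKU-145 250 > SKU-124 230 > SKU-156 170 > SKU-112 120 > SKU-136 70 > SKU-106 60 > SKU-122 30.
SKU-145 takes 3 more to reach its cap of 6 → 3 left.
Only 3 left; SKU-124 takes them to reach 5.
Total = 60×1 + 170×3 + 230×5 + 120×3 + 70×1 + 250×6 = 3650.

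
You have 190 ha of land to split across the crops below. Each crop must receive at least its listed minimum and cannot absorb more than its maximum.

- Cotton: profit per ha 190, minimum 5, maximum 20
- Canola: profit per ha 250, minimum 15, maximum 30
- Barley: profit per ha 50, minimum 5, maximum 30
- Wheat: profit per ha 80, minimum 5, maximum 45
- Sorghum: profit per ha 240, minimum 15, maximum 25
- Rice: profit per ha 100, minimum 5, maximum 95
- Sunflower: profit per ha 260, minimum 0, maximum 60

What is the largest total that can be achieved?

38050

Meeting every minimum uses 5+15+5+5+15+5+0 = 50 ha, leaving 140.
Rank by profit per ha: Sunflower 260 > Canola 250 > Sorghum 240 > Cotton 190 > Rice 100 > Wheat 80 > Barley 50.
Give Sunflower 60 more to hit its cap of 60 — 80 left.
Canola: +15 to 30 (cap) — 65 left.
Give Sorghum 10 more to hit its cap of 25 — 55 left.
Cotton takes 15 more to reach its cap of 20 — 40 left.
Only 40 left; Rice takes them to reach 45.
Total = 190×20 + 250×30 + 50×5 + 80×5 + 240×25 + 100×45 + 260×60 = 38050.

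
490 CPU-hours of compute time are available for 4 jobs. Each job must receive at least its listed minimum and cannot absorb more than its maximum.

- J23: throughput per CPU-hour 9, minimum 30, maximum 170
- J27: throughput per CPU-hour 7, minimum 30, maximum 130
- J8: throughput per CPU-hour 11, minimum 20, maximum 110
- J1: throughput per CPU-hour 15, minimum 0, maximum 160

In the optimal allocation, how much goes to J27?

50

Meeting every minimum uses 30+30+20+0 = 80 CPU-hours, leaving 410.
Highest throughput per CPU-hour first: J1 15 > J8 11 > J23 9 > J27 7.
J1 takes 160 more to reach its cap of 160 ; 250 left.
J8 takes 90 more to reach its cap of 110 ; 160 left.
Give J23 140 more to hit its cap of 170 ; 20 left.
Only 20 left; J27 takes them to reach 50.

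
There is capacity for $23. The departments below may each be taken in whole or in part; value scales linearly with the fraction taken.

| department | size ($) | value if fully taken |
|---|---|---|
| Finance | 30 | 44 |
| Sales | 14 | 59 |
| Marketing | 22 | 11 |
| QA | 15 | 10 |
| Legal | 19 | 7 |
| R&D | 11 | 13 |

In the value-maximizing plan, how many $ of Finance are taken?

9

Sort by value density: Sales 59/14≈4.21, Finance 44/30≈1.47, R&D 13/11≈1.18, QA 10/15≈0.667, Marketing 11/22≈0.5, Legal 7/19≈0.368.
Take all of Sales (14 $, value 59) ; 9 $ left.
Only 9 $ remain; take 9/30 of Finance for value 44×9/30 = 13.2.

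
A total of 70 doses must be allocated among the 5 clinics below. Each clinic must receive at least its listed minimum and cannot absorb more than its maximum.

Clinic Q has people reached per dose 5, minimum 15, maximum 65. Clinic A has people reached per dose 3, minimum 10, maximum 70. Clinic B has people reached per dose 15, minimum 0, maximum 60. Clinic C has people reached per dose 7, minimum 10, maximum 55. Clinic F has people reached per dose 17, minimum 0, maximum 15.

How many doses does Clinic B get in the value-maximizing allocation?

20

Meeting every minimum uses 15+10+0+10+0 = 35 doses, leaving 35.
Highest people reached per dose first: Clinic F 17 > Clinic B 15 > Clinic C 7 > Clinic Q 5 > Clinic A 3.
Clinic F: +15 to 15 (cap) → 20 left.
Clinic B has room for 60 more but only 20 remain, so it gets 20.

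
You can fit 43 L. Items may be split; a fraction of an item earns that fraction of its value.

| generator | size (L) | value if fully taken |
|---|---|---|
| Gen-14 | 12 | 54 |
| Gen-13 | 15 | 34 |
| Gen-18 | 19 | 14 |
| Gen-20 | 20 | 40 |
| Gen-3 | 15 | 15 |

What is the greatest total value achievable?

120

Best value per unit of size first: Gen-14 54/12≈4.5, Gen-13 34/15≈2.27, Gen-20 40/20≈2, Gen-3 15/15≈1, Gen-18 14/19≈0.737.
All 12 L of Gen-14 fit (value 54) — 31 remain.
All 15 L of Gen-13 fit (value 34) — 16 remain.
16 L left: a 16/20 share of Gen-20 gives 40×16/20 = 32.
Total value = 120.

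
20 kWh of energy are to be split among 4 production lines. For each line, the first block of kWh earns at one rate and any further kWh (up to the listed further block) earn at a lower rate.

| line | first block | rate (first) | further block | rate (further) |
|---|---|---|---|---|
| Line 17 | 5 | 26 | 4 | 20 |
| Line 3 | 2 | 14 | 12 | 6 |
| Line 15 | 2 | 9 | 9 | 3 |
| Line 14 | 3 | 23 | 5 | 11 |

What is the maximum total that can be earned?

Treat each block as its own option and order by rate: Line 17/first 26 > Line 14/first 23 > Line 17/second 20 > Line 3/first 14 > Line 14/second 11 > Line 15/first 9 > Line 3/second 6 > Line 15/second 3.
Line 17/first (26): +5 ; 15 left.
Fill Line 14 first block (3 at 23) ; 12 left.
Line 17/second (20): +4 ; 8 left.
Fill Line 3 first block (2 at 14) ; 6 left.
Line 14 second at 11: fill all 5 ; 1 left.
Line 15/first: +1 of 2 at 9; pool empty.
Total = 26×5 + 23×3 + 20×4 + 14×2 + 11×5 + 9×1 = 371.

371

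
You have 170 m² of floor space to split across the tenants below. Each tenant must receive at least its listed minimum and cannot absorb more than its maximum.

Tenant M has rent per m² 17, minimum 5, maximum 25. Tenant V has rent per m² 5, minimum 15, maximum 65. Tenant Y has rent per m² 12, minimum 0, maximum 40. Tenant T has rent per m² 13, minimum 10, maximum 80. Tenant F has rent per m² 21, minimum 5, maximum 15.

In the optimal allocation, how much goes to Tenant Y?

35

Meeting every minimum uses 5+15+0+10+5 = 35 m², leaving 135.
Order the tenants by rent per m²: Tenant F 21 > Tenant M 17 > Tenant T 13 > Tenant Y 12 > Tenant V 5.
Tenant F takes 10 more to reach its cap of 15 ; 125 left.
Tenant M takes 20 more to reach its cap of 25 ; 105 left.
Give Tenant T 70 more to hit its cap of 80 ; 35 left.
Tenant Y has room for 40 more but only 35 remain, so it gets 35.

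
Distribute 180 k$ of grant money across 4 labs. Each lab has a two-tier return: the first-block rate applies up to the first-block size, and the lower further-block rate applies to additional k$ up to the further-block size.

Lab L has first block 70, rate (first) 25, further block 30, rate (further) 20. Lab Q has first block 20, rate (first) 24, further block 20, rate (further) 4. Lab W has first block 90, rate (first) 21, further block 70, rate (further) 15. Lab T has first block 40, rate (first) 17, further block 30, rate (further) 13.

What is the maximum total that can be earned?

Rank every tier by rate: Lab L/tier1 25 > Lab Q/tier1 24 > Lab W/tier1 21 > Lab L/tier2 20 > Lab T/tier1 17 > Lab W/tier2 15 > Lab T/tier2 13 > Lab Q/tier2 4.
Lab L/tier1 (25): +70 ; 110 left.
Lab Q tier1 at 24: fill all 20 ; 90 left.
Fill Lab W tier1 block (90 at 21) ; 0 left.
Total = 25×70 + 24×20 + 21×90 = 4120.

4120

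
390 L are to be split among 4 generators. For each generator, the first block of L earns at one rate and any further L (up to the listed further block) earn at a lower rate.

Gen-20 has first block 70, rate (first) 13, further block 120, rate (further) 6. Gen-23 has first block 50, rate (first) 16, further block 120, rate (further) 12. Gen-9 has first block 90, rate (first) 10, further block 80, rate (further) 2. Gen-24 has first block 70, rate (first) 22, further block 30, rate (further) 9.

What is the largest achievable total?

5490

Order all 8 blocks by rate: Gen-24/tier1 22 > Gen-23/tier1 16 > Gen-20/tier1 13 > Gen-23/tier2 12 > Gen-9/tier1 10 > Gen-24/tier2 9 > Gen-20/tier2 6 > Gen-9/tier2 2.
Fill Gen-24 tier1 block (70 at 22) → 320 left.
Gen-23 tier1 at 16: fill all 50 → 270 left.
Gen-20/tier1 (13): +70 → 200 left.
Gen-23/tier2 (12): +120 → 80 left.
80 remain; put them into Gen-9 tier1 at 10.
Total = 22×70 + 16×50 + 13×70 + 12×120 + 10×80 = 5490.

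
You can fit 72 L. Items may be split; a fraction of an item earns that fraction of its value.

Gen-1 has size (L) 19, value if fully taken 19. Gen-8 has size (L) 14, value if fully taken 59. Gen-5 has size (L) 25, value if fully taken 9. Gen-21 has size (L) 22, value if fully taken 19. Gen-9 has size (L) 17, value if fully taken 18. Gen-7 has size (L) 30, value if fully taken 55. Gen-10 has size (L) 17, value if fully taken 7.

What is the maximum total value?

Sort by value density: Gen-8 59/14≈4.21, Gen-7 55/30≈1.83, Gen-9 18/17≈1.06, Gen-1 19/19≈1, Gen-21 19/22≈0.864, Gen-10 7/17≈0.412, Gen-5 9/25≈0.36.
All 14 L of Gen-8 fit (value 59) ; 58 remain.
Gen-7: take in full, 30 L for value 55 ; 28 left.
Take all of Gen-9 (17 L, value 18) ; 11 L left.
11 L left: a 11/19 share of Gen-1 gives 19×11/19 = 11.
Total value = 143.

143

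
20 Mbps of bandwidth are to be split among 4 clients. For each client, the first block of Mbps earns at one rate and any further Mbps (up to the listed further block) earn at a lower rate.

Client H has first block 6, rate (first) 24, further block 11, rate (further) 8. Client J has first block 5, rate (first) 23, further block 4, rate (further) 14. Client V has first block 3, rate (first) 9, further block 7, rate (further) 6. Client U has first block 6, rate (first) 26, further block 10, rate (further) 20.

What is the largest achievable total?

475

Order all 8 blocks by rate: Client U/T1 26 > Client H/T1 24 > Client J/T1 23 > Client U/T2 20 > Client J/T2 14 > Client V/T1 9 > Client H/T2 8 > Client V/T2 6.
Fill Client U T1 block (6 at 26) — 14 left.
Client H/T1 (24): +6 — 8 left.
Client J/T1 (23): +5 — 3 left.
Client U T2 at 20: only 3 left, fill 3.
Total = 26×6 + 24×6 + 23×5 + 20×3 = 475.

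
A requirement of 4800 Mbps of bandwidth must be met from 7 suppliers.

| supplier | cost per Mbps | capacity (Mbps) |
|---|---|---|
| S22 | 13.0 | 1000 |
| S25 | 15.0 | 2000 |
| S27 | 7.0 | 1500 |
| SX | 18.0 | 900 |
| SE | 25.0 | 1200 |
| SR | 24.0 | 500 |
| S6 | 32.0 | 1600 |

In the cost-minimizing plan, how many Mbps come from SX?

Cheapest first:
S27 at 7.0: take all 1500 Mbps ; 3300 still needed.
Take 1000 from S22 at 13.0 ; need 2300 more.
S25 (15.0): use full 2000 ; 300 Mbps to go.
SX (18.0): take the remaining 300 ; done.
SR, SE, S6: unused.

300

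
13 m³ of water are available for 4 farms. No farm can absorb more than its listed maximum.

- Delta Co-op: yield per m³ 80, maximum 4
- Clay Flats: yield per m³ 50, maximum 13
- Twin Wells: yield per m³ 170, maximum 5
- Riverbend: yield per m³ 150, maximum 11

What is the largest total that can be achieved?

2050

Rank by yield per m³: Twin Wells 170 > Riverbend 150 > Delta Co-op 80 > Clay Flats 50.
Twin Wells takes 5 to reach its cap of 5 → 8 left.
Riverbend: +8 (room for 11) → 8. Pool exhausted.
Total = 170×5 + 150×8 = 2050.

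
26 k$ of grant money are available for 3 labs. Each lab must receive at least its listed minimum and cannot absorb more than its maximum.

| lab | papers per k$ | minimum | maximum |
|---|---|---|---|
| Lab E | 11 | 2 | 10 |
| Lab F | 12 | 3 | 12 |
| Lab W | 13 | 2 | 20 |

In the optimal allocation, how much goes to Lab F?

4

Meeting every minimum uses 2+3+2 = 7 k$, leaving 19.
Order the labs by papers per k$: Lab W 13 > Lab F 12 > Lab E 11.
Lab W: +18 to 20 (cap) ; 1 left.
Lab F: +1 (room for 9) → 4. Pool exhausted.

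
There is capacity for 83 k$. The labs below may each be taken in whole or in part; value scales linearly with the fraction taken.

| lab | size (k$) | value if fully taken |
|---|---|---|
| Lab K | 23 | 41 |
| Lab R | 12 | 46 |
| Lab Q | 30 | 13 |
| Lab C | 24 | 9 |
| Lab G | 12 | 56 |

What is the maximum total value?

158.25

Sort by value density: Lab G 56/12≈4.67, Lab R 46/12≈3.83, Lab K 41/23≈1.78, Lab Q 13/30≈0.433, Lab C 9/24≈0.375.
All 12 k$ of Lab G fit (value 56) — 71 remain.
All 12 k$ of Lab R fit (value 46) — 59 remain.
Take all of Lab K (23 k$, value 41) — 36 k$ left.
Take all of Lab Q (30 k$, value 13) — 6 k$ left.
6 k$ left: a 6/24 share of Lab C gives 9×6/24 = 2.25.
Total value = 158.25.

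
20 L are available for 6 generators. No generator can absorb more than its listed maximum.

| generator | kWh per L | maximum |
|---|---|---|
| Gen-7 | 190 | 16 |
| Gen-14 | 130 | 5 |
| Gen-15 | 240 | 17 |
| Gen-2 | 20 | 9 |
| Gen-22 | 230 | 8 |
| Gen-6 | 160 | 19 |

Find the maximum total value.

Highest kWh per L first: Gen-15 240 > Gen-22 230 > Gen-7 190 > Gen-6 160 > Gen-14 130 > Gen-2 20.
Give Gen-15 17 to hit its cap of 17 — 3 left.
Only 3 left; Gen-22 takes them to reach 3.
Total = 240×17 + 230×3 = 4770.

4770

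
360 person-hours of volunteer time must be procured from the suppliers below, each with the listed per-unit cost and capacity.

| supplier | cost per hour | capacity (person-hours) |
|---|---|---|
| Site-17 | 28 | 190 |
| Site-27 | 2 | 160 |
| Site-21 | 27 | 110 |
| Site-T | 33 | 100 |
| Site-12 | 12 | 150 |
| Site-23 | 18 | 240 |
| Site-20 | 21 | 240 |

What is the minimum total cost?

Use suppliers in increasing cost order.
Site-27 at 2: take all 160 person-hours → 200 still needed.
Take 150 from Site-12 at 12 → need 50 more.
Site-23 (18): take the remaining 50 → done.
Site-20, Site-21, Site-17, Site-T: unused.
Cost = 160×2 + 150×12 + 50×18 = 3020.

3020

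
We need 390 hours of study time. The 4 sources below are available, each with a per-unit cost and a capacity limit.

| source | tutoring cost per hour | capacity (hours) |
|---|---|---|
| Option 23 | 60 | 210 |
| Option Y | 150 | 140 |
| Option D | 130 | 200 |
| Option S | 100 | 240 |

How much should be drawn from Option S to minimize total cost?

180

Cheapest first:
Option 23 (60): use full 210 ; 180 hours to go.
Take 180 from Option S at 100 to finish.
Option D, Option Y: unused.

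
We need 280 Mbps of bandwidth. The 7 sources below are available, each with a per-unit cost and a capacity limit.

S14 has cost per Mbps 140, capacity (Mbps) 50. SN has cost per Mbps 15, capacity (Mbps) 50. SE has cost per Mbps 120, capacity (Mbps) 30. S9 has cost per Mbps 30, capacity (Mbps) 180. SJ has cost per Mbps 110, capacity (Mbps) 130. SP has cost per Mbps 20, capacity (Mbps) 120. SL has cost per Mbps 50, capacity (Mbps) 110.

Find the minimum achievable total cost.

6450

Cheapest first:
Take 50 from SN at 15 — need 230 more.
Take 120 from SP at 20 — need 110 more.
S9 (30): take the remaining 110 — done.
SL, SJ, SE, S14: unused.
Cost = 50×15 + 120×20 + 110×30 = 6450.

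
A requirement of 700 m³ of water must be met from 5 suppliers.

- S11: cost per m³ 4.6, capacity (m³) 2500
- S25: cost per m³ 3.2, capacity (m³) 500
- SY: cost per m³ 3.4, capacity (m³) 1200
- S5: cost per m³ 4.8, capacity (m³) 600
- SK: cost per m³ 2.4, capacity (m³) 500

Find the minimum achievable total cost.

1840

Cheapest first:
Take 500 from SK at 2.4 ; need 200 more.
S25 at 3.2: take 200 of its 500 ; requirement met.
SY, S11, S5: unused.
Cost = 500×2.4 + 200×3.2 = 1840.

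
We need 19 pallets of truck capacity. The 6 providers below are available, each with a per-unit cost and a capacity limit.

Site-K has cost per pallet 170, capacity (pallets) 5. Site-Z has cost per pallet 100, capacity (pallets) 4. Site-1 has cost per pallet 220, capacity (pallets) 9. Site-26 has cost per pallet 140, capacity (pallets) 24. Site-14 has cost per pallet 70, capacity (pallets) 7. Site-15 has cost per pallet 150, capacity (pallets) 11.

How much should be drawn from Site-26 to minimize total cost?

8

Fill from the cheapest provider first.
Site-14 at 70: take all 7 pallets ; 12 still needed.
Take 4 from Site-Z at 100 ; need 8 more.
Take 8 from Site-26 at 140 to finish.
Site-15, Site-K, Site-1: unused.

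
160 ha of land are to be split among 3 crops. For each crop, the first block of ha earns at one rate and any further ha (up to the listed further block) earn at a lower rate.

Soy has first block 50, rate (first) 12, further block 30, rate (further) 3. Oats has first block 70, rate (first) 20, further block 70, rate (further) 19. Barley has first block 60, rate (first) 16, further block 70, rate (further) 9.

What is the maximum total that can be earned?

3050

Rank every tier by rate: Oats/tier1 20 > Oats/tier2 19 > Barley/tier1 16 > Soy/tier1 12 > Barley/tier2 9 > Soy/tier2 3.
Oats tier1 at 20: fill all 70 → 90 left.
Oats tier2 at 19: fill all 70 → 20 left.
Barley tier1 at 16: only 20 left, fill 20.
Total = 20×70 + 19×70 + 16×20 = 3050.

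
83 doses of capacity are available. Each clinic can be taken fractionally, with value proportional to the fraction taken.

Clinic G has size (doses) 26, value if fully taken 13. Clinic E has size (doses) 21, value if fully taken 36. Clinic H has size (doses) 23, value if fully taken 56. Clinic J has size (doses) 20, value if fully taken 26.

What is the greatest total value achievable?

127.5

Best value per unit of size first: Clinic H 56/23≈2.43, Clinic E 36/21≈1.71, Clinic J 26/20≈1.3, Clinic G 13/26≈0.5.
All 23 doses of Clinic H fit (value 56) ; 60 remain.
Take all of Clinic E (21 doses, value 36) ; 39 doses left.
All 20 doses of Clinic J fit (value 26) ; 19 remain.
Fill the last 19 doses with part of Clinic G: 19/26 of it earns 9.5.
Total value = 127.5.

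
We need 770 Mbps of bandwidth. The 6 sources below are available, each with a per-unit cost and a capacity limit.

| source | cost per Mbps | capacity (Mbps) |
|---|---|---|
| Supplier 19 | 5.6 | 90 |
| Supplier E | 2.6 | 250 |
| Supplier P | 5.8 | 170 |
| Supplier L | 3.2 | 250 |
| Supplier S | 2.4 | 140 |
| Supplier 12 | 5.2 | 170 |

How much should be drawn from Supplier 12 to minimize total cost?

130

Cheapest first:
Supplier S (2.4): use full 140 — 630 Mbps to go.
Take 250 from Supplier E at 2.6 — need 380 more.
Supplier L at 3.2: take all 250 Mbps — 130 still needed.
Supplier 12 at 5.2: take 130 of its 170 — requirement met.
Supplier 19, Supplier P: unused.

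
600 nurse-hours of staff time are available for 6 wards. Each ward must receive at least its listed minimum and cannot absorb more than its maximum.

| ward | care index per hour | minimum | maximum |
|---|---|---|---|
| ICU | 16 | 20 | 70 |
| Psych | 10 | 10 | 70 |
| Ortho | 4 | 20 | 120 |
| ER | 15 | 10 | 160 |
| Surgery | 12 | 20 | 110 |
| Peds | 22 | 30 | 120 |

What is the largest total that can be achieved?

Meeting every minimum uses 20+10+20+10+20+30 = 110 nurse-hours, leaving 490.
Order the wards by care index per hour: Peds 22 > ICU 16 > ER 15 > Surgery 12 > Psych 10 > Ortho 4.
Peds takes 90 more to reach its cap of 120 → 400 left.
ICU takes 50 more to reach its cap of 70 → 350 left.
ER: +150 to 160 (cap) → 200 left.
Surgery takes 90 more to reach its cap of 110 → 110 left.
Psych: +60 to 70 (cap) → 50 left.
Ortho has room for 100 more but only 50 remain, so it gets 70.
Total = 16×70 + 10×70 + 4×70 + 15×160 + 12×110 + 22×120 = 8460.

8460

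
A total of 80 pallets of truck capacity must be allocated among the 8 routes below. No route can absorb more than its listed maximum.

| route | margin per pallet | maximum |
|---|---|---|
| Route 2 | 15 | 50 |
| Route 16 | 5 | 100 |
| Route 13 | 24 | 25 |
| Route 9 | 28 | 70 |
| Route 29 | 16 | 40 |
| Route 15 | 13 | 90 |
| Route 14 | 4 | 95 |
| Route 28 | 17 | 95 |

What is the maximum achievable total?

2200

Order the routes by margin per pallet: Route 9 28 > Route 13 24 > Route 28 17 > Route 29 16 > Route 2 15 > Route 15 13 > Route 16 5 > Route 14 4.
Route 9 takes 70 to reach its cap of 70 — 10 left.
Route 13 has room for 25 but only 10 remain, so it gets 10.
Total = 24×10 + 28×70 = 2200.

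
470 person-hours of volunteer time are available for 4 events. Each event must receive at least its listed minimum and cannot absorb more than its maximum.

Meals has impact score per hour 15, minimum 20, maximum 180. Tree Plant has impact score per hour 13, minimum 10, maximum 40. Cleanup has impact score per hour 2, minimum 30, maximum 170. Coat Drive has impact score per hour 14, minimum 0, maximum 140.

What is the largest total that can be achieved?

Meeting every minimum uses 20+10+30+0 = 60 person-hours, leaving 410.
Order the events by impact score per hour: Meals 15 > Coat Drive 14 > Tree Plant 13 > Cleanup 2.
Give Meals 160 more to hit its cap of 180 ; 250 left.
Give Coat Drive 140 more to hit its cap of 140 ; 110 left.
Tree Plant takes 30 more to reach its cap of 40 ; 80 left.
Cleanup: +80 (room for 140) → 110. Pool exhausted.
Total = 15×180 + 13×40 + 2×110 + 14×140 = 5400.

5400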